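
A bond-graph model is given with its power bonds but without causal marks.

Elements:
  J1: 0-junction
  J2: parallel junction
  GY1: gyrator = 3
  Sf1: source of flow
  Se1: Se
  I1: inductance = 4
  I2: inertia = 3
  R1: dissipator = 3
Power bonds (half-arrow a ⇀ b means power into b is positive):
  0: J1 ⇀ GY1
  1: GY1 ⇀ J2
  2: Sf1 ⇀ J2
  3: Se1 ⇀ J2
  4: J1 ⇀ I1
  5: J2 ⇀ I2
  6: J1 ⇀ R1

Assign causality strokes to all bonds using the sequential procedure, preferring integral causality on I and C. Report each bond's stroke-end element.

#0 stroke→GY1
#1 stroke→GY1
#2 stroke→Sf1
#3 stroke→J2
#4 stroke→I1
#5 stroke→I2
#6 stroke→J1

b2 |Sf1  (Sf1: flow source, stroke at near end)
b3 |J2  (Se1: effort source, stroke at far end)
b1 |GY1  (J2: bond 3 brought effort, rest push out)
b5 |I2  (common-e at J2 fixed by 3)
b0 |GY1  (GY1: gyrator matches bond 1)
b4 |I1  (prefer integral on I1)
b6 |J1  (only one effort-in slot at J1)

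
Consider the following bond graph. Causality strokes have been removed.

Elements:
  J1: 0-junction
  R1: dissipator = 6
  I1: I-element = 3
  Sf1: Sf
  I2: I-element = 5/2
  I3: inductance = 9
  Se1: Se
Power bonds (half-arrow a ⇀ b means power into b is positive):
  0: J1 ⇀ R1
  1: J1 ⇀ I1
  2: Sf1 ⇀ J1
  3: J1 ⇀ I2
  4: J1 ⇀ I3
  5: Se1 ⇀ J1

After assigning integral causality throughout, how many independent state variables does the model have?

3  (I1, I2, I3 all integral)

#2 →Sf1  (source Sf1 imposes f)
#5 →J1  (Se1 (Se) sets effort on bond)
#0 →R1  (J1: bond 5 brought effort, rest push out)
#1 →I1  (common-e at J1 fixed by 5)
#3 →I2  (0-jn J1 has e-setter on 5)
#4 →I3  (common-e at J1 fixed by 5)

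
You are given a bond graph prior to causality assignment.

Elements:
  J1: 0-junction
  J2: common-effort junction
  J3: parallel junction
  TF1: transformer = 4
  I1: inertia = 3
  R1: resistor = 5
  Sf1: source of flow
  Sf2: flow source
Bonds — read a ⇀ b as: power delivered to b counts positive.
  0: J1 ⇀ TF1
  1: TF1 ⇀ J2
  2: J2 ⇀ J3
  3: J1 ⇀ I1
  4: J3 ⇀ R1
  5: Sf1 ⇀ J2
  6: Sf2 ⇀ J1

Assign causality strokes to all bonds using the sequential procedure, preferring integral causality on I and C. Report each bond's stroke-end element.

b5 →Sf1  (source Sf1 imposes f)
b6 →Sf2  (Sf2 fixes flow; stroke at Sf2)
b3 →I1  (I1 outputs flow p/I1)
b0 →J1  (J1: last free bond brings effort in)
b1 →TF1  (through TF1, causality passes straight; one stroke at TF1)
b2 →J2  (J2: last free bond brings effort in)
b4 →J3  (closing 0-jn rule on J3)

#0 →J1
#1 →TF1
#2 →J2
#3 →I1
#4 →J3
#5 →Sf1
#6 →Sf2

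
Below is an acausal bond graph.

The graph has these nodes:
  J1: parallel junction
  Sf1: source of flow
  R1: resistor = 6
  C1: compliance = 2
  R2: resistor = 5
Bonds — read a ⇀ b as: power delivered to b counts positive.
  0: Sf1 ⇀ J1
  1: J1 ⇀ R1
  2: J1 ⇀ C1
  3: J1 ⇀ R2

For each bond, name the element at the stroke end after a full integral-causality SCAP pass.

bond 0 stroke→Sf1  (Sf1 (Sf) sets flow on bond)
bond 2 stroke→J1  (C1: C, integral causality)
bond 1 stroke→R1  (common-e at J1 fixed by 2)
bond 3 stroke→R2  (J1 effort already set via bond 2)

#0 |Sf1
#1 |R1
#2 |J1
#3 |R2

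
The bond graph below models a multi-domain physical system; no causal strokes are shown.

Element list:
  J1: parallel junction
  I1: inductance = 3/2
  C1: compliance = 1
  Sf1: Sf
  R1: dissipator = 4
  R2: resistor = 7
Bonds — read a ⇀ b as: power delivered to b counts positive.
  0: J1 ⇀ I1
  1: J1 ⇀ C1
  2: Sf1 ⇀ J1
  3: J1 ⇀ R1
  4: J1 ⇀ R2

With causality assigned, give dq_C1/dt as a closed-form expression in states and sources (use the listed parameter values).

dq_C1/dt = F_Sf1 - 2*p_I1/3 - 11*q_C1/28

bond 2 stroke at Sf1  (Sf1 (Sf) sets flow on bond)
bond 0 stroke at I1  (I1 outputs flow p/I1)
bond 1 stroke at J1  (C1 integral (e out))
bond 3 stroke at R1  (J1: bond 1 brought effort, rest push out)
bond 4 stroke at R2  (J1 effort already set via bond 1)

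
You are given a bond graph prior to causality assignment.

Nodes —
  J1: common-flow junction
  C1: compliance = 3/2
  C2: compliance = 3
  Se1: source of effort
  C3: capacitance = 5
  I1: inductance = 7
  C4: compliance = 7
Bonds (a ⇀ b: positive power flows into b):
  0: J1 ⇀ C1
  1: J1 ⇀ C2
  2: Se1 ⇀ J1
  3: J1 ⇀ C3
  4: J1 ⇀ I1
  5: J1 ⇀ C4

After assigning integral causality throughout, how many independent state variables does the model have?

5  (C1, C2, C3, C4, I1 all integral)

b2 stroke→J1  (Se1: effort source, stroke at far end)
b0 stroke→J1  (C1 outputs effort q/C1)
b1 stroke→J1  (C2 integral (e out))
b3 stroke→J1  (C3 outputs effort q/C3)
b4 stroke→I1  (prefer integral on I1)
b5 stroke→J1  (J1 flow already set via bond 4)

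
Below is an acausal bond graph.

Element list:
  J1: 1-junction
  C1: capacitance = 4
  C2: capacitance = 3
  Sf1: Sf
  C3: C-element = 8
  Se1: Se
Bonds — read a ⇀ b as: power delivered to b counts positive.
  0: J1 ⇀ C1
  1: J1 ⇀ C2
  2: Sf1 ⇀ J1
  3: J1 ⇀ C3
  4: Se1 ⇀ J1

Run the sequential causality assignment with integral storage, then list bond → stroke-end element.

β0 stroke at J1
β1 stroke at J1
β2 stroke at Sf1
β3 stroke at J1
β4 stroke at J1

b2 stroke at Sf1  (Sf1 (Sf) sets flow on bond)
b4 stroke at J1  (Se1 (Se) sets effort on bond)
b0 stroke at J1  (J1: bond 2 brought flow, rest push out)
b1 stroke at J1  (1-jn J1 has f-setter on 2)
b3 stroke at J1  (common-f at J1 fixed by 2)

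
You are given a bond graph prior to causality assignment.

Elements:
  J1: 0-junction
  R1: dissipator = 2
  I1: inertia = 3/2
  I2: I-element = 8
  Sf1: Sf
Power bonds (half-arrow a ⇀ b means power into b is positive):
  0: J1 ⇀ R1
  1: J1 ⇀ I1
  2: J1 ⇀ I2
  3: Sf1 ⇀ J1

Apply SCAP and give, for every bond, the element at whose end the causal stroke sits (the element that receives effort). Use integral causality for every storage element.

#0 stroke at J1
#1 stroke at I1
#2 stroke at I2
#3 stroke at Sf1

bond 3 stroke at Sf1  (source Sf1 imposes f)
bond 1 stroke at I1  (prefer integral on I1)
bond 2 stroke at I2  (I2 integral (f out))
bond 0 stroke at J1  (only one effort-in slot at J1)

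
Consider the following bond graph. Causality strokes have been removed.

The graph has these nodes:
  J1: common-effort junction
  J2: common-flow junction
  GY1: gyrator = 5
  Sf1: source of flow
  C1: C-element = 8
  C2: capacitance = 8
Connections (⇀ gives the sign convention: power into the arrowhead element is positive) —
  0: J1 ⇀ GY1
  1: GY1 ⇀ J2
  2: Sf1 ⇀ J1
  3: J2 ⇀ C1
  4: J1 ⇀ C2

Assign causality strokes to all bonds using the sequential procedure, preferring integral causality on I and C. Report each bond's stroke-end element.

bond 0 |GY1
bond 1 |GY1
bond 2 |Sf1
bond 3 |J2
bond 4 |J1

#2 |Sf1  (Sf1: flow source, stroke at near end)
#3 |J2  (C1 outputs effort q/C1)
#1 |GY1  (only one flow-in slot at J2)
#0 |GY1  (GY1 both-in/both-out from 1)
#4 |J1  (J1: last free bond brings effort in)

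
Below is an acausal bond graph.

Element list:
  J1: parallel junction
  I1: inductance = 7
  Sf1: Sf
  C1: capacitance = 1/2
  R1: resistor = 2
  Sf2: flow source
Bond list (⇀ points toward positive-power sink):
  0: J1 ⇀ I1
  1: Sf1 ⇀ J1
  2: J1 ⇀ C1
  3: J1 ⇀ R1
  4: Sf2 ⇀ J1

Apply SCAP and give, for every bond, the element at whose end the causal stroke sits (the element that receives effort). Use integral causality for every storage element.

β1 stroke at Sf1  (Sf1 fixes flow; stroke at Sf1)
β4 stroke at Sf2  (Sf2 (Sf) sets flow on bond)
β0 stroke at I1  (I1: I, integral causality)
β2 stroke at J1  (C1 outputs effort q/C1)
β3 stroke at R1  (J1 effort already set via bond 2)

β0 stroke at I1
β1 stroke at Sf1
β2 stroke at J1
β3 stroke at R1
β4 stroke at Sf2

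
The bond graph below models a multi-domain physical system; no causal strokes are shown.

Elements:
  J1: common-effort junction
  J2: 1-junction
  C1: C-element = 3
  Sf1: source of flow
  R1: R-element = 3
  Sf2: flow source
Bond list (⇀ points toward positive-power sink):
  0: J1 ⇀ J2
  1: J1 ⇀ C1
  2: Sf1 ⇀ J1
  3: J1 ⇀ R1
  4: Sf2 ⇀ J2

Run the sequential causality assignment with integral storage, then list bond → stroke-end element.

b2 |Sf1  (Sf1: flow source, stroke at near end)
b4 |Sf2  (source Sf2 imposes f)
b0 |J2  (J2 flow already set via bond 4)
b1 |J1  (C1 integral (e out))
b3 |R1  (common-e at J1 fixed by 1)

#0 →J2
#1 →J1
#2 →Sf1
#3 →R1
#4 →Sf2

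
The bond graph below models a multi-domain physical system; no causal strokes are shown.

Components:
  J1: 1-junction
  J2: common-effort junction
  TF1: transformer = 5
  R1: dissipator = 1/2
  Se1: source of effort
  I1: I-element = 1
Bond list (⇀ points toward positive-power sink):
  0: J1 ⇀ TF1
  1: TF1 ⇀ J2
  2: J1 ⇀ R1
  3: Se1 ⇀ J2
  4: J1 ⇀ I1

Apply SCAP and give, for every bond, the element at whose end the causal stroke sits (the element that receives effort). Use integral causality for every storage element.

#3 →J2  (source Se1 imposes e)
#1 →TF1  (J2 effort already set via bond 3)
#0 →J1  (TF1 one-in-one-out from 1)
#4 →I1  (I1 integral (f out))
#2 →J1  (J1: bond 4 brought flow, rest push out)

β0 stroke at J1
β1 stroke at TF1
β2 stroke at J1
β3 stroke at J2
β4 stroke at I1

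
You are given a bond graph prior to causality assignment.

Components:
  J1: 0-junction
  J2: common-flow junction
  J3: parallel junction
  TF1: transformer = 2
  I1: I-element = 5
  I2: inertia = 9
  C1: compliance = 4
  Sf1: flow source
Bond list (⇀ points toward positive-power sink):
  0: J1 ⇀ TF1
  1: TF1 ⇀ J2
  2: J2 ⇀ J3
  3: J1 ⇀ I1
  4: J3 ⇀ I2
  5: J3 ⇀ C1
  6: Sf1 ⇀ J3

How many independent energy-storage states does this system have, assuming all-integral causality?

3  (C1, I1, I2 all integral)

β6 →Sf1  (Sf1: flow source, stroke at near end)
β3 →I1  (prefer integral on I1)
β0 →J1  (J1 needs exactly one e-in)
β1 →TF1  (TF TF1: opposite of bond 0)
β2 →J2  (J2: bond 1 brought flow, rest push out)
β4 →I2  (I2: I, integral causality)
β5 →J3  (J3: last free bond brings effort in)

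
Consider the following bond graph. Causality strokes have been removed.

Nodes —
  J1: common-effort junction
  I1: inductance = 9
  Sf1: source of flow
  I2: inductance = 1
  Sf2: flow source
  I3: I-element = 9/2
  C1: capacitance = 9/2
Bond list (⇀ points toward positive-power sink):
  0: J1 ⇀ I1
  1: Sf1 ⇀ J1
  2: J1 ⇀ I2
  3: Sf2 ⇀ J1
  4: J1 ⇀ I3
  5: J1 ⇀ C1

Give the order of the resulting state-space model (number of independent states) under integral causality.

4  (C1, I1, I2, I3 all integral)

#1 stroke at Sf1  (Sf1: flow source, stroke at near end)
#3 stroke at Sf2  (Sf2 fixes flow; stroke at Sf2)
#0 stroke at I1  (prefer integral on I1)
#2 stroke at I2  (I2 integral (f out))
#4 stroke at I3  (I3: I, integral causality)
#5 stroke at J1  (J1: last free bond brings effort in)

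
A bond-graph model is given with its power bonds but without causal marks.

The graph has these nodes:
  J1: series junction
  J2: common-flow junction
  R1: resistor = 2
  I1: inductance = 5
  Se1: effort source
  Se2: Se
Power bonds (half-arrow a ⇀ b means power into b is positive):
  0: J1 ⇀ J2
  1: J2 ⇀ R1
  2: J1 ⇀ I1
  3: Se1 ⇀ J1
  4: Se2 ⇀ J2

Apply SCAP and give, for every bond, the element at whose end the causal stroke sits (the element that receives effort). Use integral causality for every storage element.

β3 stroke→J1  (Se1: effort source, stroke at far end)
β4 stroke→J2  (source Se2 imposes e)
β2 stroke→I1  (I1 integral (f out))
β0 stroke→J1  (1-jn J1 has f-setter on 2)
β1 stroke→J2  (J2: bond 0 brought flow, rest push out)

β0 |J1
β1 |J2
β2 |I1
β3 |J1
β4 |J2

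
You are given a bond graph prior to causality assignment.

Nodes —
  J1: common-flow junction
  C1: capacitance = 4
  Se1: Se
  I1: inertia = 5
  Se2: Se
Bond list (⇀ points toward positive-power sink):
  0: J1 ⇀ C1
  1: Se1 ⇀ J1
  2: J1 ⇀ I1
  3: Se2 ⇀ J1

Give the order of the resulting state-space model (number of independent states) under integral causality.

2  (C1, I1 all integral)

bond 1 stroke→J1  (Se1 (Se) sets effort on bond)
bond 3 stroke→J1  (Se2 (Se) sets effort on bond)
bond 0 stroke→J1  (C1 integral (e out))
bond 2 stroke→I1  (closing 1-jn rule on J1)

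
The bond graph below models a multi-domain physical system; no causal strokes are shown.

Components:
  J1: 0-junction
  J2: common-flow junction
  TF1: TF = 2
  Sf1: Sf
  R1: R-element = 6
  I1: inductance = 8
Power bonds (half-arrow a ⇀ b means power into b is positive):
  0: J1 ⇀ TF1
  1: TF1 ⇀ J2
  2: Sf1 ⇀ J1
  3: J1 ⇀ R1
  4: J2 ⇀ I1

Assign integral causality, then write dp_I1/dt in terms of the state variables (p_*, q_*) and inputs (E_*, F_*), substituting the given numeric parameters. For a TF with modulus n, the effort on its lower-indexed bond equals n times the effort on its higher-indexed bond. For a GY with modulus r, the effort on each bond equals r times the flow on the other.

dp_I1/dt = 3*F_Sf1 - 3*p_I1/16

β2 →Sf1  (source Sf1 imposes f)
β4 →I1  (I1 outputs flow p/I1)
β1 →J2  (J2: bond 4 brought flow, rest push out)
β0 →TF1  (through TF1, causality passes straight; one stroke at TF1)
β3 →J1  (only one effort-in slot at J1)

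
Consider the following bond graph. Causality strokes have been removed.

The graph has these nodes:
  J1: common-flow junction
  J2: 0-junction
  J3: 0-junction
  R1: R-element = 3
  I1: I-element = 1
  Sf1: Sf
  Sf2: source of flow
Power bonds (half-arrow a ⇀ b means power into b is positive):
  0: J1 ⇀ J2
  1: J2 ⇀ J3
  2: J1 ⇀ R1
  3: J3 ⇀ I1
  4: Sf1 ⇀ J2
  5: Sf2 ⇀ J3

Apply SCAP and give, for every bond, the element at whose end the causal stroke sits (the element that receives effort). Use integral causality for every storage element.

b4 stroke at Sf1  (Sf1: flow source, stroke at near end)
b5 stroke at Sf2  (Sf2 fixes flow; stroke at Sf2)
b3 stroke at I1  (I1 integral (f out))
b1 stroke at J3  (only one effort-in slot at J3)
b0 stroke at J2  (closing 0-jn rule on J2)
b2 stroke at J1  (J1: bond 0 brought flow, rest push out)

#0 →J2
#1 →J3
#2 →J1
#3 →I1
#4 →Sf1
#5 →Sf2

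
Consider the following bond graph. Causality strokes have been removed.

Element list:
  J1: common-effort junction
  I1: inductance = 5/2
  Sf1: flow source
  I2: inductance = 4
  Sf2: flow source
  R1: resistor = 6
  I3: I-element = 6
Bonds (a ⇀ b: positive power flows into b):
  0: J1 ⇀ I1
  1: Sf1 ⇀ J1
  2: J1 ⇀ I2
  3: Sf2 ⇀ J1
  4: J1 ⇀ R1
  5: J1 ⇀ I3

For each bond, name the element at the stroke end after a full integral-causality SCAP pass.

#1 →Sf1  (source Sf1 imposes f)
#3 →Sf2  (Sf2 (Sf) sets flow on bond)
#0 →I1  (I1: I, integral causality)
#2 →I2  (I2 integral (f out))
#5 →I3  (prefer integral on I3)
#4 →J1  (closing 0-jn rule on J1)

b0 stroke→I1
b1 stroke→Sf1
b2 stroke→I2
b3 stroke→Sf2
b4 stroke→J1
b5 stroke→I3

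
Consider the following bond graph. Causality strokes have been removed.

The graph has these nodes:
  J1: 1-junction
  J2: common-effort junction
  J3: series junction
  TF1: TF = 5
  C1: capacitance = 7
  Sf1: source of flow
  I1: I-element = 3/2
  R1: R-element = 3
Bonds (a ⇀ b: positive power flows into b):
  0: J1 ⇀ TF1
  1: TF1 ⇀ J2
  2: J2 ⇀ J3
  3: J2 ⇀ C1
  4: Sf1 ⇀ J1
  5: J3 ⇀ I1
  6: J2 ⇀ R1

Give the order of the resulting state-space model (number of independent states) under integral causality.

2  (C1, I1 all integral)

bond 4 stroke at Sf1  (source Sf1 imposes f)
bond 0 stroke at J1  (J1 flow already set via bond 4)
bond 1 stroke at TF1  (through TF1, causality passes straight; one stroke at TF1)
bond 3 stroke at J2  (C1 integral (e out))
bond 2 stroke at J3  (J2: bond 3 brought effort, rest push out)
bond 6 stroke at R1  (0-jn J2 has e-setter on 3)
bond 5 stroke at I1  (J3 needs exactly one f-in)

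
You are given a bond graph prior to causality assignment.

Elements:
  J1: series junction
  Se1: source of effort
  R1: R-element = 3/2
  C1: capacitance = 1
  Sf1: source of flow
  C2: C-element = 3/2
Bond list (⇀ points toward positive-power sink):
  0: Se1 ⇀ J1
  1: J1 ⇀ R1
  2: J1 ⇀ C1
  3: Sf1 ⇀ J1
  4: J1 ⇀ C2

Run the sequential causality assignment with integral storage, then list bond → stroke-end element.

bond 0 |J1
bond 1 |J1
bond 2 |J1
bond 3 |Sf1
bond 4 |J1

bond 0 |J1  (Se1: effort source, stroke at far end)
bond 3 |Sf1  (source Sf1 imposes f)
bond 1 |J1  (1-jn J1 has f-setter on 3)
bond 2 |J1  (J1 flow already set via bond 3)
bond 4 |J1  (common-f at J1 fixed by 3)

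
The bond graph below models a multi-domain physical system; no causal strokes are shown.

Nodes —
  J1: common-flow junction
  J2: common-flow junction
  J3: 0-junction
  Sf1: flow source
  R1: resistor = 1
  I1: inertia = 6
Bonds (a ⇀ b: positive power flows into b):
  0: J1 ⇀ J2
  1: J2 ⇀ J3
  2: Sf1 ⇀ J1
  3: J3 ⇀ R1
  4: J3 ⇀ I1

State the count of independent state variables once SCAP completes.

bond 2 |Sf1  (source Sf1 imposes f)
bond 0 |J1  (J1 flow already set via bond 2)
bond 1 |J2  (1-jn J2 has f-setter on 0)
bond 4 |I1  (I1 outputs flow p/I1)
bond 3 |J3  (J3: last free bond brings effort in)

1  (I1 all integral)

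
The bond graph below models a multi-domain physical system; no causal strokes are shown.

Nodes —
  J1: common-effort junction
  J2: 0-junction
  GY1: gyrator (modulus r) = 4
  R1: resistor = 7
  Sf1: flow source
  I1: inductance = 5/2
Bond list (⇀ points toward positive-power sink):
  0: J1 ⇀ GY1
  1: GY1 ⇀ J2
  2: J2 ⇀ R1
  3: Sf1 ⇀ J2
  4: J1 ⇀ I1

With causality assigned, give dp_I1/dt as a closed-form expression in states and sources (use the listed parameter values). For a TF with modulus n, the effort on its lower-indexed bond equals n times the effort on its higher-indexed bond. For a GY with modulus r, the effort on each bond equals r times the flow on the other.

bond 3 →Sf1  (source Sf1 imposes f)
bond 4 →I1  (I1 outputs flow p/I1)
bond 0 →J1  (J1 needs exactly one e-in)
bond 1 →J2  (GY GY1: same side as bond 0)
bond 2 →R1  (J2 effort already set via bond 1)

dp_I1/dt = -4*F_Sf1 - 32*p_I1/35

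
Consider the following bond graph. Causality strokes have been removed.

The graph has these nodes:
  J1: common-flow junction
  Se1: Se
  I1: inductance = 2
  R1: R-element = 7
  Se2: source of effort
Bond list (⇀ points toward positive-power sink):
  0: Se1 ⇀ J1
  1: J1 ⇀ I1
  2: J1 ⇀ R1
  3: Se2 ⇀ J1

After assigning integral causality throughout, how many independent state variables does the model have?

1  (I1 all integral)

#0 stroke→J1  (source Se1 imposes e)
#3 stroke→J1  (Se2 (Se) sets effort on bond)
#1 stroke→I1  (I1 integral (f out))
#2 stroke→J1  (common-f at J1 fixed by 1)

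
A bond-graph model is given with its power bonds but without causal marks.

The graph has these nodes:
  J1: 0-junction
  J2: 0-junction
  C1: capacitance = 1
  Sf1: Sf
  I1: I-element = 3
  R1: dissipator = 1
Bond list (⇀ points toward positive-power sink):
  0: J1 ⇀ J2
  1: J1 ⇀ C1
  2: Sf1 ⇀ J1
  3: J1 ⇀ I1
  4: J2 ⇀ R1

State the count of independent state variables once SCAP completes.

2  (C1, I1 all integral)

b2 |Sf1  (Sf1 (Sf) sets flow on bond)
b1 |J1  (C1 integral (e out))
b0 |J2  (J1 effort already set via bond 1)
b3 |I1  (J1: bond 1 brought effort, rest push out)
b4 |R1  (J2: bond 0 brought effort, rest push out)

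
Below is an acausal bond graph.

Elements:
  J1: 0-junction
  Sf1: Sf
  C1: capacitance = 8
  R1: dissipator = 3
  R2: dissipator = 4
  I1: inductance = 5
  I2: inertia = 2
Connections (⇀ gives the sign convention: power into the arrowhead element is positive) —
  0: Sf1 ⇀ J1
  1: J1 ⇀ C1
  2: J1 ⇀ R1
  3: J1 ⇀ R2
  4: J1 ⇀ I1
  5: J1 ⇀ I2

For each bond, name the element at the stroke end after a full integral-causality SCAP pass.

bond 0 stroke→Sf1  (Sf1 (Sf) sets flow on bond)
bond 1 stroke→J1  (C1: C, integral causality)
bond 2 stroke→R1  (0-jn J1 has e-setter on 1)
bond 3 stroke→R2  (J1 effort already set via bond 1)
bond 4 stroke→I1  (J1 effort already set via bond 1)
bond 5 stroke→I2  (J1: bond 1 brought effort, rest push out)

bond 0 →Sf1
bond 1 →J1
bond 2 →R1
bond 3 →R2
bond 4 →I1
bond 5 →I2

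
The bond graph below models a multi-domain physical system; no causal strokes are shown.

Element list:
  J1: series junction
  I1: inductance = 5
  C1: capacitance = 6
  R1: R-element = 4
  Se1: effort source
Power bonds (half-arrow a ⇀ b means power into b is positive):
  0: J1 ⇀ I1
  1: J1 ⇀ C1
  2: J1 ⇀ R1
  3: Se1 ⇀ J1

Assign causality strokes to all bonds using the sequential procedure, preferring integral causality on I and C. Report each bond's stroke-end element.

β0 stroke→I1
β1 stroke→J1
β2 stroke→J1
β3 stroke→J1

β3 stroke at J1  (source Se1 imposes e)
β0 stroke at I1  (I1: I, integral causality)
β1 stroke at J1  (1-jn J1 has f-setter on 0)
β2 stroke at J1  (J1: bond 0 brought flow, rest push out)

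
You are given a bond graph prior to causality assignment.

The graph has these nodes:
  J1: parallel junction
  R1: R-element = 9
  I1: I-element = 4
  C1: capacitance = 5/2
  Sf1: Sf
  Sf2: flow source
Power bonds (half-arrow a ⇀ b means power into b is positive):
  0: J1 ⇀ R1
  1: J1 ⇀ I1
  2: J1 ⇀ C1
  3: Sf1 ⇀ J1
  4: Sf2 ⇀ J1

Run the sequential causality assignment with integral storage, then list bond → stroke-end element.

β3 →Sf1  (Sf1: flow source, stroke at near end)
β4 →Sf2  (source Sf2 imposes f)
β1 →I1  (I1 integral (f out))
β2 →J1  (C1 integral (e out))
β0 →R1  (0-jn J1 has e-setter on 2)

β0 |R1
β1 |I1
β2 |J1
β3 |Sf1
β4 |Sf2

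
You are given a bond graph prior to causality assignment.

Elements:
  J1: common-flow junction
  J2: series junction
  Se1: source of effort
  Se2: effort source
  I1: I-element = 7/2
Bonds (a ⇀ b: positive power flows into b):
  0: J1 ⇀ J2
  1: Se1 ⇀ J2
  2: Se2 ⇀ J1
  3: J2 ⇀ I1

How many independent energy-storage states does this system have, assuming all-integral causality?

#1 →J2  (Se1 (Se) sets effort on bond)
#2 →J1  (Se2 (Se) sets effort on bond)
#0 →J2  (only one flow-in slot at J1)
#3 →I1  (J2: last free bond brings flow in)

1  (I1 all integral)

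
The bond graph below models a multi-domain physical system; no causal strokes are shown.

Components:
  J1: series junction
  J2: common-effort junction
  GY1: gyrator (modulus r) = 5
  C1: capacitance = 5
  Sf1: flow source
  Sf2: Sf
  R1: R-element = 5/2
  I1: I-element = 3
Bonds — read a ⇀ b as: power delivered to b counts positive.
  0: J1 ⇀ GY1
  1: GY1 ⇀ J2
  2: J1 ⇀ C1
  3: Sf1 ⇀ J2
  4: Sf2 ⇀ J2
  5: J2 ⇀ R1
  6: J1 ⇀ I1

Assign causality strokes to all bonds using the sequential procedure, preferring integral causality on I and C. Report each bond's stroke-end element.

bond 0 stroke at J1
bond 1 stroke at J2
bond 2 stroke at J1
bond 3 stroke at Sf1
bond 4 stroke at Sf2
bond 5 stroke at R1
bond 6 stroke at I1

β3 stroke at Sf1  (Sf1 (Sf) sets flow on bond)
β4 stroke at Sf2  (Sf2: flow source, stroke at near end)
β2 stroke at J1  (C1 outputs effort q/C1)
β6 stroke at I1  (I1 outputs flow p/I1)
β0 stroke at J1  (J1: bond 6 brought flow, rest push out)
β1 stroke at J2  (GY GY1: same side as bond 0)
β5 stroke at R1  (0-jn J2 has e-setter on 1)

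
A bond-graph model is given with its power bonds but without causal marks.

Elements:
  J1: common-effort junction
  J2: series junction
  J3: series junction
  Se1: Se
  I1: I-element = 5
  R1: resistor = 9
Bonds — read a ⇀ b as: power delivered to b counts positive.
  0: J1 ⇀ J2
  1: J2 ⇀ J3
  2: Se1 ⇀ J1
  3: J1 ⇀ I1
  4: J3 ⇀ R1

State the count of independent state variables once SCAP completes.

#2 stroke→J1  (Se1 fixes effort; stroke away)
#0 stroke→J2  (0-jn J1 has e-setter on 2)
#3 stroke→I1  (common-e at J1 fixed by 2)
#1 stroke→J3  (closing 1-jn rule on J2)
#4 stroke→R1  (J3 needs exactly one f-in)

1  (I1 all integral)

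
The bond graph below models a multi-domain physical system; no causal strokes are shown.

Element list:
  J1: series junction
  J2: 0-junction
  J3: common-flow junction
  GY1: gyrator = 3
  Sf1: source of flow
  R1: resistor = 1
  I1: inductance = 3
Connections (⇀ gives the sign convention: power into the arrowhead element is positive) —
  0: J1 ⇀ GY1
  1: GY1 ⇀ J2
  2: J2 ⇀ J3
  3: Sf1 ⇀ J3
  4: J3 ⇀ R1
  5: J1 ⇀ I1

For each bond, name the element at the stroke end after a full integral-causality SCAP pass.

b3 stroke at Sf1  (source Sf1 imposes f)
b2 stroke at J3  (1-jn J3 has f-setter on 3)
b4 stroke at J3  (common-f at J3 fixed by 3)
b1 stroke at J2  (J2: last free bond brings effort in)
b0 stroke at J1  (through GY1, causality inverts; strokes same side of GY1)
b5 stroke at I1  (closing 1-jn rule on J1)

b0 →J1
b1 →J2
b2 →J3
b3 →Sf1
b4 →J3
b5 →I1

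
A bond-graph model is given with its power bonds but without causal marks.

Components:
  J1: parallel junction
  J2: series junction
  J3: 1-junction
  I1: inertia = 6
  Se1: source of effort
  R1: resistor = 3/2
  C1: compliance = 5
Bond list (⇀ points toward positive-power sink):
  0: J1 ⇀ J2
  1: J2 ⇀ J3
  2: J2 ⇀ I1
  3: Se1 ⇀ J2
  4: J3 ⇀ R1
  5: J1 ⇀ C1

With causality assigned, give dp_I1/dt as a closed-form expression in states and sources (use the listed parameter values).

β3 →J2  (Se1 fixes effort; stroke away)
β2 →I1  (I1 outputs flow p/I1)
β0 →J2  (J2 flow already set via bond 2)
β1 →J2  (1-jn J2 has f-setter on 2)
β4 →J3  (J3: bond 1 brought flow, rest push out)
β5 →J1  (only one effort-in slot at J1)

dp_I1/dt = E_Se1 - p_I1/4 + q_C1/5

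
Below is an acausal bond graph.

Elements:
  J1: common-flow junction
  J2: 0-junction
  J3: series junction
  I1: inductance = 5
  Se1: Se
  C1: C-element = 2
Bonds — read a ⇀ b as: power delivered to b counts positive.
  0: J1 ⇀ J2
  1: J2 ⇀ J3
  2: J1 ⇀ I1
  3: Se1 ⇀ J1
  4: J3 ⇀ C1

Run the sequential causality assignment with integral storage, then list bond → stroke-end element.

bond 0 |J1
bond 1 |J2
bond 2 |I1
bond 3 |J1
bond 4 |J3

bond 3 stroke→J1  (Se1 (Se) sets effort on bond)
bond 2 stroke→I1  (I1 integral (f out))
bond 0 stroke→J1  (J1 flow already set via bond 2)
bond 1 stroke→J2  (J2: last free bond brings effort in)
bond 4 stroke→J3  (J3: bond 1 brought flow, rest push out)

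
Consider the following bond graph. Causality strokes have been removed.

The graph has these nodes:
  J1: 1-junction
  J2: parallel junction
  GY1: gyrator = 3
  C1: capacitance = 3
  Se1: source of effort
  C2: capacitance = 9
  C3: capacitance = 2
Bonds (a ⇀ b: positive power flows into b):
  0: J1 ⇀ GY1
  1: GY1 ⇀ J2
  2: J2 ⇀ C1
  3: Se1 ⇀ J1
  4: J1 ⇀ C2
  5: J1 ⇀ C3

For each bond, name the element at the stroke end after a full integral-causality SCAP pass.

bond 0 →GY1
bond 1 →GY1
bond 2 →J2
bond 3 →J1
bond 4 →J1
bond 5 →J1

bond 3 stroke at J1  (Se1: effort source, stroke at far end)
bond 2 stroke at J2  (C1: C, integral causality)
bond 1 stroke at GY1  (common-e at J2 fixed by 2)
bond 0 stroke at GY1  (through GY1, causality inverts; strokes same side of GY1)
bond 4 stroke at J1  (1-jn J1 has f-setter on 0)
bond 5 stroke at J1  (J1: bond 0 brought flow, rest push out)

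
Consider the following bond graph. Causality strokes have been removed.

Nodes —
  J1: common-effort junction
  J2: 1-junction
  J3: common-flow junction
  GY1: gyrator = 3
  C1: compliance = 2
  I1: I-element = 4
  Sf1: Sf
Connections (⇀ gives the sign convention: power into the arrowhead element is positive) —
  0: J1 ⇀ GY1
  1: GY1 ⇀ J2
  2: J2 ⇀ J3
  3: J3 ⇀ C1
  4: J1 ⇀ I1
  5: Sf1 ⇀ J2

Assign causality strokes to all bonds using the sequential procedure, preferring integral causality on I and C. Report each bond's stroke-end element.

b0 stroke→J1
b1 stroke→J2
b2 stroke→J2
b3 stroke→J3
b4 stroke→I1
b5 stroke→Sf1

#5 →Sf1  (Sf1: flow source, stroke at near end)
#1 →J2  (1-jn J2 has f-setter on 5)
#2 →J2  (J2: bond 5 brought flow, rest push out)
#3 →J3  (1-jn J3 has f-setter on 2)
#0 →J1  (GY GY1: same side as bond 1)
#4 →I1  (0-jn J1 has e-setter on 0)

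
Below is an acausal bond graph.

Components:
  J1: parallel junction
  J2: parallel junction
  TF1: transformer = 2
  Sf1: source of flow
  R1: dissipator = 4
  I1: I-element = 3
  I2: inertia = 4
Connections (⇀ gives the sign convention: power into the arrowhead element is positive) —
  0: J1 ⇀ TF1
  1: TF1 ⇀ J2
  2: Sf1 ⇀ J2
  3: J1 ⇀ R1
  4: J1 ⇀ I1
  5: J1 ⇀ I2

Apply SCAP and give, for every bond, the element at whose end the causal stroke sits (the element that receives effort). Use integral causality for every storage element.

b2 stroke at Sf1  (Sf1 (Sf) sets flow on bond)
b1 stroke at J2  (only one effort-in slot at J2)
b0 stroke at TF1  (through TF1, causality passes straight; one stroke at TF1)
b4 stroke at I1  (I1 integral (f out))
b5 stroke at I2  (I2 outputs flow p/I2)
b3 stroke at J1  (J1: last free bond brings effort in)

β0 stroke at TF1
β1 stroke at J2
β2 stroke at Sf1
β3 stroke at J1
β4 stroke at I1
β5 stroke at I2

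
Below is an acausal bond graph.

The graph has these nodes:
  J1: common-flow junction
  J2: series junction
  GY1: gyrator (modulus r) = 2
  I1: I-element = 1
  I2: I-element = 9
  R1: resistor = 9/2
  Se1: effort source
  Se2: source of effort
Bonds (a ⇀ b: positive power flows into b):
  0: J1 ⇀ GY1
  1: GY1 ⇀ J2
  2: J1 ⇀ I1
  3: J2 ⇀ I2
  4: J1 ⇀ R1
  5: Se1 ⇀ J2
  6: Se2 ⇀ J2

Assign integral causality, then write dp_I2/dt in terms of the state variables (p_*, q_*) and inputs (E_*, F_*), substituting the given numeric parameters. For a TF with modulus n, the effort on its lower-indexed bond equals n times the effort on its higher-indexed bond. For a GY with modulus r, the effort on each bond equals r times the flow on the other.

dp_I2/dt = E_Se1 + E_Se2 + 2*p_I1

β5 stroke at J2  (Se1 fixes effort; stroke away)
β6 stroke at J2  (Se2 (Se) sets effort on bond)
β2 stroke at I1  (I1 integral (f out))
β0 stroke at J1  (J1: bond 2 brought flow, rest push out)
β4 stroke at J1  (J1 flow already set via bond 2)
β1 stroke at J2  (through GY1, causality inverts; strokes same side of GY1)
β3 stroke at I2  (only one flow-in slot at J2)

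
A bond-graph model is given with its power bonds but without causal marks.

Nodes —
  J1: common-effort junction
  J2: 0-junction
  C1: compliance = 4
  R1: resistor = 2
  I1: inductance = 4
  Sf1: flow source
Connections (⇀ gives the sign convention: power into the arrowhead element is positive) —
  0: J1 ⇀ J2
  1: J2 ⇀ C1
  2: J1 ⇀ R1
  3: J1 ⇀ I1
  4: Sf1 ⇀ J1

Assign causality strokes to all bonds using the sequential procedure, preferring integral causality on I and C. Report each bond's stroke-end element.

#4 stroke at Sf1  (Sf1 (Sf) sets flow on bond)
#1 stroke at J2  (C1 outputs effort q/C1)
#0 stroke at J1  (common-e at J2 fixed by 1)
#2 stroke at R1  (common-e at J1 fixed by 0)
#3 stroke at I1  (0-jn J1 has e-setter on 0)

b0 stroke→J1
b1 stroke→J2
b2 stroke→R1
b3 stroke→I1
b4 stroke→Sf1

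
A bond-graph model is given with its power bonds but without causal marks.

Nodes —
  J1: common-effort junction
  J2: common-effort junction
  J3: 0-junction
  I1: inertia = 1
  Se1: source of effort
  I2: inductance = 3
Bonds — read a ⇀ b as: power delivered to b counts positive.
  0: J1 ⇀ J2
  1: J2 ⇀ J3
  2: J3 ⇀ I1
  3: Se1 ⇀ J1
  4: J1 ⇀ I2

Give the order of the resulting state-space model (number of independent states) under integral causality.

β3 stroke→J1  (Se1: effort source, stroke at far end)
β0 stroke→J2  (J1: bond 3 brought effort, rest push out)
β4 stroke→I2  (J1 effort already set via bond 3)
β1 stroke→J3  (0-jn J2 has e-setter on 0)
β2 stroke→I1  (J3: bond 1 brought effort, rest push out)

2  (I1, I2 all integral)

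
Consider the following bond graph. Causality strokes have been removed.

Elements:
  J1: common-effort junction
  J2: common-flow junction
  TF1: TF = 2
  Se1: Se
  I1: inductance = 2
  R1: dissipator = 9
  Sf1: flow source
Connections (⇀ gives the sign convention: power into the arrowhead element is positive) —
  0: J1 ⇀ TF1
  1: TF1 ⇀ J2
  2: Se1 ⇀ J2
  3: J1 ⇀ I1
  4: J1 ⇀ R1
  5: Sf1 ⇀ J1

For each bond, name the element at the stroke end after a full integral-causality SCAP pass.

β2 |J2  (Se1 (Se) sets effort on bond)
β5 |Sf1  (source Sf1 imposes f)
β1 |TF1  (only one flow-in slot at J2)
β0 |J1  (through TF1, causality passes straight; one stroke at TF1)
β3 |I1  (0-jn J1 has e-setter on 0)
β4 |R1  (J1: bond 0 brought effort, rest push out)

bond 0 stroke at J1
bond 1 stroke at TF1
bond 2 stroke at J2
bond 3 stroke at I1
bond 4 stroke at R1
bond 5 stroke at Sf1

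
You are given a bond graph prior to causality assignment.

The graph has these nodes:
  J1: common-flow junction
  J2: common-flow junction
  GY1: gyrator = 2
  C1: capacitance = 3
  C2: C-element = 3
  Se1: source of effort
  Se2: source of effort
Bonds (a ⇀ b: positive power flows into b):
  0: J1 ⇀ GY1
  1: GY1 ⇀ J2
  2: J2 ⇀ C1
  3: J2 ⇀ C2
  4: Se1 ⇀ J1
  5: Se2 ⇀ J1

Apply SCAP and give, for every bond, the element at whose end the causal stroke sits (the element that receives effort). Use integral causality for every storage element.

#0 stroke→GY1
#1 stroke→GY1
#2 stroke→J2
#3 stroke→J2
#4 stroke→J1
#5 stroke→J1

#4 |J1  (Se1 (Se) sets effort on bond)
#5 |J1  (Se2: effort source, stroke at far end)
#0 |GY1  (closing 1-jn rule on J1)
#1 |GY1  (GY GY1: same side as bond 0)
#2 |J2  (J2 flow already set via bond 1)
#3 |J2  (J2 flow already set via bond 1)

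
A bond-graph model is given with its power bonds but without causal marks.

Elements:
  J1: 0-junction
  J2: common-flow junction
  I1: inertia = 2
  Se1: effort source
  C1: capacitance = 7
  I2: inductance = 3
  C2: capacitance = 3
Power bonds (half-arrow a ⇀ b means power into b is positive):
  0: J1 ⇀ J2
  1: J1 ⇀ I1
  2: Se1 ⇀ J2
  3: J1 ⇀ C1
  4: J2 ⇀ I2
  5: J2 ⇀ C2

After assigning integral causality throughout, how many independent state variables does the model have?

4  (C1, C2, I1, I2 all integral)

β2 |J2  (source Se1 imposes e)
β1 |I1  (I1: I, integral causality)
β3 |J1  (C1 integral (e out))
β0 |J2  (J1 effort already set via bond 3)
β4 |I2  (I2: I, integral causality)
β5 |J2  (common-f at J2 fixed by 4)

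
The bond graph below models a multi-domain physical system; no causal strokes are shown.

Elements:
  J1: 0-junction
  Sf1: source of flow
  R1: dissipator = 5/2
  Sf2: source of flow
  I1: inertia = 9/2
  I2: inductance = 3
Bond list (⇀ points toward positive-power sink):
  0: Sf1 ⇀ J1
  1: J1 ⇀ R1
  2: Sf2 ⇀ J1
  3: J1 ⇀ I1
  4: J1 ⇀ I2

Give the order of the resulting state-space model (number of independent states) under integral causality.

bond 0 →Sf1  (Sf1 fixes flow; stroke at Sf1)
bond 2 →Sf2  (Sf2: flow source, stroke at near end)
bond 3 →I1  (I1 integral (f out))
bond 4 →I2  (I2 integral (f out))
bond 1 →J1  (closing 0-jn rule on J1)

2  (I1, I2 all integral)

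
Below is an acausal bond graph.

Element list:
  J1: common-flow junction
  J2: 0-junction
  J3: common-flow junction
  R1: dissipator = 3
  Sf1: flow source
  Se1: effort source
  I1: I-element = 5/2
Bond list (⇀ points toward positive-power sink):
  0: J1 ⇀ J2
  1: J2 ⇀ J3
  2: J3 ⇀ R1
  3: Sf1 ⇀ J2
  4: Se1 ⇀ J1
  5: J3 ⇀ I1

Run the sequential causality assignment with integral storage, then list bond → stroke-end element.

#0 |J2
#1 |J3
#2 |J3
#3 |Sf1
#4 |J1
#5 |I1

b3 →Sf1  (Sf1: flow source, stroke at near end)
b4 →J1  (Se1: effort source, stroke at far end)
b0 →J2  (J1 needs exactly one f-in)
b1 →J3  (0-jn J2 has e-setter on 0)
b5 →I1  (I1: I, integral causality)
b2 →J3  (common-f at J3 fixed by 5)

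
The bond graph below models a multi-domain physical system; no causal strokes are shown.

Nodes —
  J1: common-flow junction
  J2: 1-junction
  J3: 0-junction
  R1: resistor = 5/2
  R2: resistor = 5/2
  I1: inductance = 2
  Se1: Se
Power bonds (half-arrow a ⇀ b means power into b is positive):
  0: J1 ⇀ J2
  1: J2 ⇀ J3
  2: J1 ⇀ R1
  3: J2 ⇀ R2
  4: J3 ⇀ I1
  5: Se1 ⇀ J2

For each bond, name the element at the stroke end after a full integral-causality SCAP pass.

β0 |J2
β1 |J3
β2 |J1
β3 |J2
β4 |I1
β5 |J2

b5 →J2  (Se1 (Se) sets effort on bond)
b4 →I1  (prefer integral on I1)
b1 →J3  (only one effort-in slot at J3)
b0 →J2  (common-f at J2 fixed by 1)
b3 →J2  (common-f at J2 fixed by 1)
b2 →J1  (1-jn J1 has f-setter on 0)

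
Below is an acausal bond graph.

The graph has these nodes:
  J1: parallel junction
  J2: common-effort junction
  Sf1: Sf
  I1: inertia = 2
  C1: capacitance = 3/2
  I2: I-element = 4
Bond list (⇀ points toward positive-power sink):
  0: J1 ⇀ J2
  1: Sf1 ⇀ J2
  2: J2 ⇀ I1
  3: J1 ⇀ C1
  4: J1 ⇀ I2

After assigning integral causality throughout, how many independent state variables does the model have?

bond 1 |Sf1  (Sf1: flow source, stroke at near end)
bond 2 |I1  (I1: I, integral causality)
bond 0 |J2  (J2: last free bond brings effort in)
bond 3 |J1  (C1: C, integral causality)
bond 4 |I2  (common-e at J1 fixed by 3)

3  (C1, I1, I2 all integral)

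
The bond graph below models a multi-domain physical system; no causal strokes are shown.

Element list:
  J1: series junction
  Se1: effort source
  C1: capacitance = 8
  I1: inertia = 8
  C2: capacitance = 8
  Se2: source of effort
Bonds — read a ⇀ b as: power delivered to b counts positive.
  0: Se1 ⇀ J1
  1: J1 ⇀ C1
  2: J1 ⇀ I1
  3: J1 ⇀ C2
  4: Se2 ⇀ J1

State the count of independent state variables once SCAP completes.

β0 stroke→J1  (Se1: effort source, stroke at far end)
β4 stroke→J1  (source Se2 imposes e)
β1 stroke→J1  (C1: C, integral causality)
β2 stroke→I1  (prefer integral on I1)
β3 stroke→J1  (J1: bond 2 brought flow, rest push out)

3  (C1, C2, I1 all integral)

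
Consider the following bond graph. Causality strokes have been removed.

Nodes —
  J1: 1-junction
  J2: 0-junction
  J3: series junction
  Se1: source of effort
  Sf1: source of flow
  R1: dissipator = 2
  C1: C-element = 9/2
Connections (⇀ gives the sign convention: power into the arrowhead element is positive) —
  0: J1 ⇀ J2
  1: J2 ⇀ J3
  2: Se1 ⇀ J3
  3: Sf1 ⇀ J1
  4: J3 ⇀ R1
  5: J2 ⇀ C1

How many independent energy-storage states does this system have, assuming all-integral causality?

β2 stroke at J3  (Se1 fixes effort; stroke away)
β3 stroke at Sf1  (Sf1: flow source, stroke at near end)
β0 stroke at J1  (J1 flow already set via bond 3)
β5 stroke at J2  (C1: C, integral causality)
β1 stroke at J3  (0-jn J2 has e-setter on 5)
β4 stroke at R1  (closing 1-jn rule on J3)

1  (C1 all integral)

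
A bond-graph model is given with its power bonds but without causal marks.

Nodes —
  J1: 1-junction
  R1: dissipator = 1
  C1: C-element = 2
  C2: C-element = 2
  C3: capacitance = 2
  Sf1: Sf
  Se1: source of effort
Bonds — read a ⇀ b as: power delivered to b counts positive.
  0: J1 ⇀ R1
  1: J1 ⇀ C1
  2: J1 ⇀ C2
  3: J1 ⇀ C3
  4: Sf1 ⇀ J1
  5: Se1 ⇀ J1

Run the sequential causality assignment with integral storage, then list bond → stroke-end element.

β0 →J1
β1 →J1
β2 →J1
β3 →J1
β4 →Sf1
β5 →J1

#4 |Sf1  (Sf1 (Sf) sets flow on bond)
#5 |J1  (Se1 fixes effort; stroke away)
#0 |J1  (J1 flow already set via bond 4)
#1 |J1  (1-jn J1 has f-setter on 4)
#2 |J1  (common-f at J1 fixed by 4)
#3 |J1  (J1: bond 4 brought flow, rest push out)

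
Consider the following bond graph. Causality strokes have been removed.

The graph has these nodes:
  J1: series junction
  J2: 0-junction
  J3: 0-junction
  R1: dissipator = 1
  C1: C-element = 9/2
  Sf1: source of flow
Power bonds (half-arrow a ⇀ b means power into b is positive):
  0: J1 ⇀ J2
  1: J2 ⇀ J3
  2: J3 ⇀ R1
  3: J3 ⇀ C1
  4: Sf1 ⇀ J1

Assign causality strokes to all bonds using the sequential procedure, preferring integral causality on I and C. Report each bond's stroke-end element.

β0 →J1
β1 →J2
β2 →R1
β3 →J3
β4 →Sf1

β4 stroke at Sf1  (Sf1 fixes flow; stroke at Sf1)
β0 stroke at J1  (J1: bond 4 brought flow, rest push out)
β1 stroke at J2  (closing 0-jn rule on J2)
β3 stroke at J3  (C1: C, integral causality)
β2 stroke at R1  (J3: bond 3 brought effort, rest push out)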